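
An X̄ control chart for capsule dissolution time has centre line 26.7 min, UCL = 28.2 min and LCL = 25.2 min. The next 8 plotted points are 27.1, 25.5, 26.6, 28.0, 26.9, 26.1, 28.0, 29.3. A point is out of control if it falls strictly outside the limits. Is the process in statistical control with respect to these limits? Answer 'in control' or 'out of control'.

out of control

Compare each point to [25.2, 28.2]: sample 8 = 29.3 > UCL.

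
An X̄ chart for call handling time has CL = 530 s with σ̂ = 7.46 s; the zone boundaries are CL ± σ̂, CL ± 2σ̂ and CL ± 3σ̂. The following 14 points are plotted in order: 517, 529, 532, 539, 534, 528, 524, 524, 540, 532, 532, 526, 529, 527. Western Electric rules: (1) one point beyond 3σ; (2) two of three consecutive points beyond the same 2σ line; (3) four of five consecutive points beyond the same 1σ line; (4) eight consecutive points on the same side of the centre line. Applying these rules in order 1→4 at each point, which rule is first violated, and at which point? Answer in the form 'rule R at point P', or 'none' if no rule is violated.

Zone of each point (C = within 1σ̂, B = 1σ̂–2σ̂, A = 2σ̂–3σ̂, * = beyond 3σ̂; sign = side of CL): 1:-B, 2:-C, 3:+C, 4:+B, 5:+C, 6:-C, 7:-C, 8:-C, 9:+B, 10:+C, 11:+C, 12:-C, 13:-C, 14:-C
No rule fires across all 14 points.

none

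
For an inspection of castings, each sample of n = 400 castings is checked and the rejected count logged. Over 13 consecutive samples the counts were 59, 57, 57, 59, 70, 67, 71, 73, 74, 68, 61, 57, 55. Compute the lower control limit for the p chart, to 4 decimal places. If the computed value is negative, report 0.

0.1043

p̄ = Σdᵢ / (k·n) = 828 / (13 × 400) = 0.15923
LCL = p̄ − 3·√(p̄(1−p̄)/n) = 0.15923 − 3 × 0.01829 = 0.10435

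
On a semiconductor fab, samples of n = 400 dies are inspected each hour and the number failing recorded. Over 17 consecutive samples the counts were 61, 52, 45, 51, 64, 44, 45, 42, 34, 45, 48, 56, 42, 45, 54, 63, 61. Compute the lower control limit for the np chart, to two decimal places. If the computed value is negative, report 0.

30.25

p̄ = Σdᵢ / (k·n) = 852 / (17 × 400) = 0.12529
LCL = np̄ − 3·√(np̄(1−p̄)) = 50.1176 − 3 × 6.6210 = 30.2545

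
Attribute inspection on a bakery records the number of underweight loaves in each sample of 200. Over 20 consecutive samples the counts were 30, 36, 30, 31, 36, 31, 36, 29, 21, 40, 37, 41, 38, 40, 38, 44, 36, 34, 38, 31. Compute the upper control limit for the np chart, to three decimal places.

50.943

p̄ = Σdᵢ / (k·n) = 697 / (20 × 200) = 0.17425
UCL = np̄ + 3·√(np̄(1−p̄)) = 34.8500 + 3 × √(34.8500×0.82575) = 34.8500 + 3 × 5.3645 = 50.9434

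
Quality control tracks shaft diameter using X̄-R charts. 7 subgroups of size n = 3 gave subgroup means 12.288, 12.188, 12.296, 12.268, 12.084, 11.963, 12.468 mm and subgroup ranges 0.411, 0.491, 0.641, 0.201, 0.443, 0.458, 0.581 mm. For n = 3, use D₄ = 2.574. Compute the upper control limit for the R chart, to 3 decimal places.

1.186

R̄ = (0.411 + 0.491 + 0.641 + 0.201 + 0.443 + 0.458 + 0.581) / 7 = 3.2260 / 7 = 0.4609
UCL_R = D₄·R̄ = 2.574 × 0.4609 = 1.1862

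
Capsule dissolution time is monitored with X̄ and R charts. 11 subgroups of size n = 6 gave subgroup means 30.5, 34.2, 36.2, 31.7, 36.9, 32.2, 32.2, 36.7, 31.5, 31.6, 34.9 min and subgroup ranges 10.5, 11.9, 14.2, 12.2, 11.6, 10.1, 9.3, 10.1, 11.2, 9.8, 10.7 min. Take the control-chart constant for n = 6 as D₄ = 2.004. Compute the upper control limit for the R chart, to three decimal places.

22.153

R̄ = (10.5 + 11.9 + 14.2 + 12.2 + 11.6 + 10.1 + 9.3 + 10.1 + 11.2 + 9.8 + 10.7) / 11 = 121.6000 / 11 = 11.0545
UCL_R = D₄·R̄ = 2.004 × 11.0545 = 22.1533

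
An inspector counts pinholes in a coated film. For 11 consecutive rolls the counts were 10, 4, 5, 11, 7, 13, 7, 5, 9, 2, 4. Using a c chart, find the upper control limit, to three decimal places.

14.937

c̄ = (10 + 4 + 5 + 11 + 7 + 13 + 7 + 5 + 9 + 2 + 4) / 11 = 77 / 11 = 7.0000
UCL = c̄ + 3√c̄ = 7.0000 + 3 × √7.0000 = 7.0000 + 3 × 2.6458 = 14.9373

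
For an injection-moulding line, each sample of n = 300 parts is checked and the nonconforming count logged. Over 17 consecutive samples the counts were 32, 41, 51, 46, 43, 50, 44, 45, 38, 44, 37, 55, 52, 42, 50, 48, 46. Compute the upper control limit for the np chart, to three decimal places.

p̄ = Σdᵢ / (k·n) = 764 / (17 × 300) = 0.14980
UCL = np̄ + 3·√(np̄(1−p̄)) = 44.9412 + 3 × √(44.9412×0.85020) = 44.9412 + 3 × 6.1813 = 63.4852

63.485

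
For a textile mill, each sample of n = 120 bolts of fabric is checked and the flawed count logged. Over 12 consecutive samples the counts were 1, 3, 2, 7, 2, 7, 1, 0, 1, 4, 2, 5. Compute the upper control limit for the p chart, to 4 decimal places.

0.0665

p̄ = Σdᵢ / (k·n) = 35 / (12 × 120) = 0.02431
UCL = p̄ + 3·√(p̄(1−p̄)/n) = 0.02431 + 3 × √(0.02431×0.97569/120) = 0.02431 + 3 × 0.01406 = 0.06648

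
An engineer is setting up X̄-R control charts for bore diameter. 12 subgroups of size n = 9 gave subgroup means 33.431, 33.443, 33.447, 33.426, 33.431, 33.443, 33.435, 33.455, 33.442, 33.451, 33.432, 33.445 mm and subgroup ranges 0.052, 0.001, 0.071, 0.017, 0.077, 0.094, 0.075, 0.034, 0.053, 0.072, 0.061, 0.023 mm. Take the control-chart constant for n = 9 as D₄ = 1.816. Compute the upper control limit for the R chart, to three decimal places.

R̄ = (0.052 + 0.001 + 0.071 + 0.017 + 0.077 + 0.094 + 0.075 + 0.034 + 0.053 + 0.072 + 0.061 + 0.023) / 12 = 0.6300 / 12 = 0.0525
UCL_R = D₄·R̄ = 1.816 × 0.0525 = 0.0953

0.095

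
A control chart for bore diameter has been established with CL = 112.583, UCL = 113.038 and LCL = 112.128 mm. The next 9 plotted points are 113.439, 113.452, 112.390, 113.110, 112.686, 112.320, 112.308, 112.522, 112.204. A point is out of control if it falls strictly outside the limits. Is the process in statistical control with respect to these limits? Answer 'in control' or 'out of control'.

out of control

Compare each point to [112.128, 113.038]: sample 1 = 113.439 > UCL; sample 2 = 113.452 > UCL; sample 4 = 113.110 > UCL.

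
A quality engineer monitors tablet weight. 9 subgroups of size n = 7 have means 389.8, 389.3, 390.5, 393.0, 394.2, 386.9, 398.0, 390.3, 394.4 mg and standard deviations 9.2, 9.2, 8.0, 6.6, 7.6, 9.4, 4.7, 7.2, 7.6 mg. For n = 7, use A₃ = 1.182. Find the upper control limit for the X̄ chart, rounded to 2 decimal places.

X̄̄ = (389.8 + 389.3 + 390.5 + 393.0 + 394.2 + 386.9 + 398.0 + 390.3 + 394.4) / 9 = 391.8222
s̄ = (9.2 + 9.2 + 8.0 + 6.6 + 7.6 + 9.4 + 4.7 + 7.2 + 7.6) / 9 = 7.7222
UCL = X̄̄ + A₃·s̄ = 391.8222 + 1.182 × 7.7222 = 400.9499

400.95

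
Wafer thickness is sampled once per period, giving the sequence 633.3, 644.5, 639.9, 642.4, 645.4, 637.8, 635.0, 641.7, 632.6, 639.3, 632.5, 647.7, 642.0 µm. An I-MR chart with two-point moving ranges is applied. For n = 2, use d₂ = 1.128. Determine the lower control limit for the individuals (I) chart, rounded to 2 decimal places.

X̄ = (633.3 + 644.5 + 639.9 + 642.4 + 645.4 + 637.8 + 635.0 + 641.7 + 632.6 + 639.3 + 632.5 + 647.7 + 642.0) / 13 = 639.5462
Moving ranges: 11.2, 4.6, 2.5, 3.0, 7.6, 2.8, 6.7, 9.1, 6.7, 6.8, 15.2, 5.7; M̄R̄ = 81.9000 / 12 = 6.8250
LCL = X̄ − 3·M̄R̄/d₂ = 639.5462 − 3 × 6.8250 / 1.128 = 621.3946

621.39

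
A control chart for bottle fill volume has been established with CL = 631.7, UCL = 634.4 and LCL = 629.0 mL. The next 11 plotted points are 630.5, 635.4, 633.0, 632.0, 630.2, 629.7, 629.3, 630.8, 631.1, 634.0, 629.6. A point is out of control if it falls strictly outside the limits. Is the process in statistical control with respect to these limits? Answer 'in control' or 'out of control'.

out of control

Compare each point to [629.0, 634.4]: sample 2 = 635.4 > UCL.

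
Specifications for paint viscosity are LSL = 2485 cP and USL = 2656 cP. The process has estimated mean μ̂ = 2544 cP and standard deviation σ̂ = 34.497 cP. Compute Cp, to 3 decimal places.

Cp = (USL − LSL) / (6σ̂) = (2656 − 2485) / (6 × 34.497) = 171.0000 / 206.9820 = 0.8262

0.826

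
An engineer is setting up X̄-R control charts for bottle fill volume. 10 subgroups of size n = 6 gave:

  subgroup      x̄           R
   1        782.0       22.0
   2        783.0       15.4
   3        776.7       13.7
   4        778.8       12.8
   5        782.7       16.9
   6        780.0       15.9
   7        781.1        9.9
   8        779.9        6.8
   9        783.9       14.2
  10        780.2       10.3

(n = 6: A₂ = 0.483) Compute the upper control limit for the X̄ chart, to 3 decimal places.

X̄̄ = (782.0 + 783.0 + 776.7 + 778.8 + 782.7 + 780.0 + 781.1 + 779.9 + 783.9 + 780.2) / 10 = 7808.3000 / 10 = 780.8300
R̄ = (22.0 + 15.4 + 13.7 + 12.8 + 16.9 + 15.9 + 9.9 + 6.8 + 14.2 + 10.3) / 10 = 137.9000 / 10 = 13.7900
UCL = X̄̄ + A₂·R̄ = 780.8300 + 0.483 × 13.7900 = 787.4906

787.491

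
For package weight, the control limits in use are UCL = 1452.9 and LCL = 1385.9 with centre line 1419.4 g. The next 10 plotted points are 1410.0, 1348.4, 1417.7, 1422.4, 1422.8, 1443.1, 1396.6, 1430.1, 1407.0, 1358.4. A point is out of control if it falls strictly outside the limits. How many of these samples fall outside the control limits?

2

Compare each point to [1385.9, 1452.9]: sample 2 = 1348.4 < LCL; sample 10 = 1358.4 < LCL.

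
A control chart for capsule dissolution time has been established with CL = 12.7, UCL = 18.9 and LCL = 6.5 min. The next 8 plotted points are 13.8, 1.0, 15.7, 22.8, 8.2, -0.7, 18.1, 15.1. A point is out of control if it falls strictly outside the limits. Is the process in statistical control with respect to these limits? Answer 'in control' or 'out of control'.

Compare each point to [6.5, 18.9]: sample 2 = 1.0 < LCL; sample 4 = 22.8 > UCL; sample 6 = -0.7 < LCL.

out of control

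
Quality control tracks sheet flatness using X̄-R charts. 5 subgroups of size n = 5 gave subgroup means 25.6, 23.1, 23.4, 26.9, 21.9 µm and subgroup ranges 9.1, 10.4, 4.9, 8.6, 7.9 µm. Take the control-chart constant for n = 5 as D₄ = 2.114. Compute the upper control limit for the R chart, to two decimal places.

R̄ = (9.1 + 10.4 + 4.9 + 8.6 + 7.9) / 5 = 40.9000 / 5 = 8.1800
UCL_R = D₄·R̄ = 2.114 × 8.1800 = 17.2925

17.29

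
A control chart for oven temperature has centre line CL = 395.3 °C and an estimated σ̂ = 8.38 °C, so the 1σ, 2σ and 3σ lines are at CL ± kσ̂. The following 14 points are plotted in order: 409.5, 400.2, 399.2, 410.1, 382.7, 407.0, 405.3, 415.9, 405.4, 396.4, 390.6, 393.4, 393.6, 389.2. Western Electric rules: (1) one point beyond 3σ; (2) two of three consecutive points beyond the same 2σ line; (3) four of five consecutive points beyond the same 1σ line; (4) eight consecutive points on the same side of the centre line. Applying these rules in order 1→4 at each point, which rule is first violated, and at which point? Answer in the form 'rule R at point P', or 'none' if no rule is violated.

rule 3 at point 8

Zone of each point (C = within 1σ̂, B = 1σ̂–2σ̂, A = 2σ̂–3σ̂, * = beyond 3σ̂; sign = side of CL): 1:+B, 2:+C, 3:+C, 4:+B, 5:-B, 6:+B, 7:+B, 8:+A, 9:+B, 10:+C, 11:-C, 12:-C, 13:-C, 14:-C
Rule 3 (four of five consecutive points beyond the same 1σ limit) is satisfied at point 8.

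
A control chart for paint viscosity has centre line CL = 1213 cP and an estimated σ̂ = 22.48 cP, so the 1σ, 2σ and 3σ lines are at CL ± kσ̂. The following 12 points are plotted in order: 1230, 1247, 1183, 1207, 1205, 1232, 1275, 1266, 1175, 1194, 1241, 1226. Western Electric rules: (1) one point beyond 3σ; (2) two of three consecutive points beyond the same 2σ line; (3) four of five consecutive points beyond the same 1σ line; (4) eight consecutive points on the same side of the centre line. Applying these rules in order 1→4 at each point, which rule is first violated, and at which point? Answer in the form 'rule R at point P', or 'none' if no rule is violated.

rule 2 at point 8

Zone of each point (C = within 1σ̂, B = 1σ̂–2σ̂, A = 2σ̂–3σ̂, * = beyond 3σ̂; sign = side of CL): 1:+C, 2:+B, 3:-B, 4:-C, 5:-C, 6:+C, 7:+A, 8:+A, 9:-B, 10:-C, 11:+B, 12:+C
Rule 2 (two of three consecutive points beyond the same 2σ limit) is satisfied at point 8.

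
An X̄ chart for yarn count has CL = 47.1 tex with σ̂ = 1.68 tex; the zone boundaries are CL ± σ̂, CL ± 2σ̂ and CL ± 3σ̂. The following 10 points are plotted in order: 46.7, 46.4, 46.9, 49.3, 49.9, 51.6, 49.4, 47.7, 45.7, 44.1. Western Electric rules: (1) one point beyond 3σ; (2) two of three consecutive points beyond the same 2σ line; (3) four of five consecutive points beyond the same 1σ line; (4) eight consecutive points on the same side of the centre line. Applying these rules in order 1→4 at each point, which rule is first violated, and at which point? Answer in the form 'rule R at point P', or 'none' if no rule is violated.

rule 3 at point 7

Zone of each point (C = within 1σ̂, B = 1σ̂–2σ̂, A = 2σ̂–3σ̂, * = beyond 3σ̂; sign = side of CL): 1:-C, 2:-C, 3:-C, 4:+B, 5:+B, 6:+A, 7:+B, 8:+C, 9:-C, 10:-B
Rule 3 (four of five consecutive points beyond the same 1σ limit) is satisfied at point 7.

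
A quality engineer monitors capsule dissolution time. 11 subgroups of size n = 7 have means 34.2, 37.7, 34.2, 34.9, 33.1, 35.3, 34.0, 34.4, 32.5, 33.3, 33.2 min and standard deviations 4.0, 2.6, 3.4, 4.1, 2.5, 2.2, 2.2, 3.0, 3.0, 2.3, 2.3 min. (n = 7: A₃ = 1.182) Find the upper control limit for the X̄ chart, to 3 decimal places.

X̄̄ = (34.2 + 37.7 + 34.2 + 34.9 + 33.1 + 35.3 + 34.0 + 34.4 + 32.5 + 33.3 + 33.2) / 11 = 34.2545
s̄ = (4.0 + 2.6 + 3.4 + 4.1 + 2.5 + 2.2 + 2.2 + 3.0 + 3.0 + 2.3 + 2.3) / 11 = 2.8727
UCL = X̄̄ + A₃·s̄ = 34.2545 + 1.182 × 2.8727 = 37.6501

37.650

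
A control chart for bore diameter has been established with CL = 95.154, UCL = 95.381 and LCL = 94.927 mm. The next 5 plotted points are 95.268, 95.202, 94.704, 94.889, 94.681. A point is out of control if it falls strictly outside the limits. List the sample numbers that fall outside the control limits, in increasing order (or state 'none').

3, 4, 5

Compare each point to [94.927, 95.381]: sample 3 = 94.704 < LCL; sample 4 = 94.889 < LCL; sample 5 = 94.681 < LCL.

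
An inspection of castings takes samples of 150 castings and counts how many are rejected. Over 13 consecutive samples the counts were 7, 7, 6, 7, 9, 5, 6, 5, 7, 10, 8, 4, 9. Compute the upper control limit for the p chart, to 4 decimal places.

p̄ = Σdᵢ / (k·n) = 90 / (13 × 150) = 0.04615
UCL = p̄ + 3·√(p̄(1−p̄)/n) = 0.04615 + 3 × √(0.04615×0.95385/150) = 0.04615 + 3 × 0.01713 = 0.09755

0.0975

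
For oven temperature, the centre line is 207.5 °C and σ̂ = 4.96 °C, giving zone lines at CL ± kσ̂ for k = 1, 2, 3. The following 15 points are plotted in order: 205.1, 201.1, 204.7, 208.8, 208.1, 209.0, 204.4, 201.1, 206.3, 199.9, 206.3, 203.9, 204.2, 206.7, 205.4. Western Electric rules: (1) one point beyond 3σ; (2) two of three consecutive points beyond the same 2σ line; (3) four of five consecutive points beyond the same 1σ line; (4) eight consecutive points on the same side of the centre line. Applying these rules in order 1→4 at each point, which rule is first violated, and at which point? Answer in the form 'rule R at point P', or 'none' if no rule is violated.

Zone of each point (C = within 1σ̂, B = 1σ̂–2σ̂, A = 2σ̂–3σ̂, * = beyond 3σ̂; sign = side of CL): 1:-C, 2:-B, 3:-C, 4:+C, 5:+C, 6:+C, 7:-C, 8:-B, 9:-C, 10:-B, 11:-C, 12:-C, 13:-C, 14:-C, 15:-C
Rule 4 (eight consecutive points on the same side of the centre line) is satisfied at point 14.

rule 4 at point 14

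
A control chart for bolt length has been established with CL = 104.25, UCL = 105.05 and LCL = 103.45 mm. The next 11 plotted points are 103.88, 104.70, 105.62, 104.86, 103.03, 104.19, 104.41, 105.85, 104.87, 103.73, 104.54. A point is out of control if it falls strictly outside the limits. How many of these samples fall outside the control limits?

3

Compare each point to [103.45, 105.05]: sample 3 = 105.62 > UCL; sample 5 = 103.03 < LCL; sample 8 = 105.85 > UCL.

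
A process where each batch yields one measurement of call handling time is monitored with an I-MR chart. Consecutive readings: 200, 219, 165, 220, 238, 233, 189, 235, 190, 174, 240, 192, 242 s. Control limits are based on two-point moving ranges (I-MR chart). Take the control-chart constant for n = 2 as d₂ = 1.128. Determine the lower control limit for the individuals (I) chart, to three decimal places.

107.258

X̄ = (200 + 219 + 165 + 220 + 238 + 233 + 189 + 235 + 190 + 174 + 240 + 192 + 242) / 13 = 210.5385
Moving ranges: 19, 54, 55, 18, 5, 44, 46, 45, 16, 66, 48, 50; M̄R̄ = 466.0000 / 12 = 38.8333
LCL = X̄ − 3·M̄R̄/d₂ = 210.5385 − 3 × 38.8333 / 1.128 = 107.2583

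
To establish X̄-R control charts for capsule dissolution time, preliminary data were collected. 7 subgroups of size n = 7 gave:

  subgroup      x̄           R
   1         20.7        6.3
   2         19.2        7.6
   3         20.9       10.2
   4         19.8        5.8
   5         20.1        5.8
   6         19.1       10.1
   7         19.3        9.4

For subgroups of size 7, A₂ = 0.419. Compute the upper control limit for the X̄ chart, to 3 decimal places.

23.176

X̄̄ = (20.7 + 19.2 + 20.9 + 19.8 + 20.1 + 19.1 + 19.3) / 7 = 139.1000 / 7 = 19.8714
R̄ = (6.3 + 7.6 + 10.2 + 5.8 + 5.8 + 10.1 + 9.4) / 7 = 55.2000 / 7 = 7.8857
UCL = X̄̄ + A₂·R̄ = 19.8714 + 0.419 × 7.8857 = 23.1755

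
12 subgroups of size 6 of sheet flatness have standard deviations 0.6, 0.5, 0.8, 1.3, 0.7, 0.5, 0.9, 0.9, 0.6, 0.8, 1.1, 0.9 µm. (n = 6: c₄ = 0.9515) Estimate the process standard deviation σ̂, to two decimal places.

0.84

s̄ = (0.6 + 0.5 + 0.8 + 1.3 + 0.7 + 0.5 + 0.9 + 0.9 + 0.6 + 0.8 + 1.1 + 0.9) / 12 = 0.8000
σ̂ = s̄ / c₄ = 0.8000 / 0.9515 = 0.8408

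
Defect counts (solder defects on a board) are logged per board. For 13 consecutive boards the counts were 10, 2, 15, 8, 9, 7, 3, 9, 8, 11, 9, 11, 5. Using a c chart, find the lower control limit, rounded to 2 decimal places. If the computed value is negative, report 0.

c̄ = (10 + 2 + 15 + 8 + 9 + 7 + 3 + 9 + 8 + 11 + 9 + 11 + 5) / 13 = 107 / 13 = 8.2308
LCL = c̄ − 3√c̄ = 8.2308 − 3 × 2.8689 = -0.3760 → 0 (cannot be negative)

0.00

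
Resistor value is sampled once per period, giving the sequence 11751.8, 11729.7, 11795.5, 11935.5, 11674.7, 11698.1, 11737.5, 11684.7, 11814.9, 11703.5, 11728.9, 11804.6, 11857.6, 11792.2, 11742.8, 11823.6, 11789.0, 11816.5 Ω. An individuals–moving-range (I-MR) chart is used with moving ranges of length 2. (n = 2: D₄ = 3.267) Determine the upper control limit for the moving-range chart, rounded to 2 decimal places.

241.70

Moving ranges: 22.1, 65.8, 140.0, 260.8, 23.4, 39.4, 52.8, 130.2, 111.4, 25.4, 75.7, 53.0, 65.4, 49.4, 80.8, 34.6, 27.5; M̄R̄ = 1257.7000 / 17 = 73.9824
UCL_MR = D₄·M̄R̄ = 3.267 × 73.9824 = 241.7003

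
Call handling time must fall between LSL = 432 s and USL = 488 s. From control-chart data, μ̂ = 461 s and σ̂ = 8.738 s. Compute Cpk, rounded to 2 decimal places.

Cpu = (USL − μ̂) / (3σ̂) = (488 − 461) / (3 × 8.738) = 1.0300; Cpl = (μ̂ − LSL) / (3σ̂) = (461 − 432) / (3 × 8.738) = 1.1063; Cpk = min(Cpu, Cpl) = 1.0300

1.03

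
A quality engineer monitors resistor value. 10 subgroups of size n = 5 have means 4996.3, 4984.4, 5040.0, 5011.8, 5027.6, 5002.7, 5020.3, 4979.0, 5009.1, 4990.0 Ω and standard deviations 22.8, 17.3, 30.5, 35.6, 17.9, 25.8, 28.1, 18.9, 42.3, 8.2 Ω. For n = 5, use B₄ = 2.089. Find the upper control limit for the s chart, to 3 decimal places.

s̄ = (22.8 + 17.3 + 30.5 + 35.6 + 17.9 + 25.8 + 28.1 + 18.9 + 42.3 + 8.2) / 10 = 24.7400
UCL_s = B₄·s̄ = 2.089 × 24.7400 = 51.6819

51.682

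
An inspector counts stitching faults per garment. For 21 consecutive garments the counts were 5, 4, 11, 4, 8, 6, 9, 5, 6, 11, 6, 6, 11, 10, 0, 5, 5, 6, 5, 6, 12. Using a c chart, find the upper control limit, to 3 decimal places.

c̄ = (5 + 4 + 11 + 4 + 8 + 6 + 9 + 5 + 6 + 11 + 6 + 6 + 11 + 10 + 0 + 5 + 5 + 6 + 5 + 6 + 12) / 21 = 141 / 21 = 6.7143
UCL = c̄ + 3√c̄ = 6.7143 + 3 × √6.7143 = 6.7143 + 3 × 2.5912 = 14.4879

14.488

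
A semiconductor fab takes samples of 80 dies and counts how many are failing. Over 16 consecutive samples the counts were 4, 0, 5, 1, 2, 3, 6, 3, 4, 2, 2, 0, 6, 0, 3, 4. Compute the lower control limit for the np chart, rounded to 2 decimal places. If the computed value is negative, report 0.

p̄ = Σdᵢ / (k·n) = 45 / (16 × 80) = 0.03516
LCL = np̄ − 3·√(np̄(1−p̄)) = 2.8125 − 3 × 1.6473 = -2.1294 → 0 (negative, so LCL = 0)

0.00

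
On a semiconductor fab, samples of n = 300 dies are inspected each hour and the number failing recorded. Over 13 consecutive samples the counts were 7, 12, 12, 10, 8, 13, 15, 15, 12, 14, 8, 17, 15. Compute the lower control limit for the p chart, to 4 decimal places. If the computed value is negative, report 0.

0.0064

p̄ = Σdᵢ / (k·n) = 158 / (13 × 300) = 0.04051
LCL = p̄ − 3·√(p̄(1−p̄)/n) = 0.04051 − 3 × 0.01138 = 0.00636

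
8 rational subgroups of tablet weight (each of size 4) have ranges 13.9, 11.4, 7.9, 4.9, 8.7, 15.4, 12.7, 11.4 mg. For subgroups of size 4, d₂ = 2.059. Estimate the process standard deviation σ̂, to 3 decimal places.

R̄ = (13.9 + 11.4 + 7.9 + 4.9 + 8.7 + 15.4 + 12.7 + 11.4) / 8 = 10.7875
σ̂ = R̄ / d₂ = 10.7875 / 2.059 = 5.2392

5.239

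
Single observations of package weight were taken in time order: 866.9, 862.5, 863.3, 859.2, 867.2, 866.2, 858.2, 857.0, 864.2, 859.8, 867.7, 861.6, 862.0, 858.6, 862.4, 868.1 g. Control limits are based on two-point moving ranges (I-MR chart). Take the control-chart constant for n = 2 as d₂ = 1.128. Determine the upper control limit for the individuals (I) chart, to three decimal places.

X̄ = (866.9 + 862.5 + 863.3 + 859.2 + 867.2 + 866.2 + 858.2 + 857.0 + 864.2 + 859.8 + 867.7 + 861.6 + 862.0 + 858.6 + 862.4 + 868.1) / 16 = 862.8062
Moving ranges: 4.4, 0.8, 4.1, 8.0, 1.0, 8.0, 1.2, 7.2, 4.4, 7.9, 6.1, 0.4, 3.4, 3.8, 5.7; M̄R̄ = 66.4000 / 15 = 4.4267
UCL = X̄ + 3·M̄R̄/d₂ = 862.8062 + 3 × 4.4267 / 1.128 = 874.5793

874.579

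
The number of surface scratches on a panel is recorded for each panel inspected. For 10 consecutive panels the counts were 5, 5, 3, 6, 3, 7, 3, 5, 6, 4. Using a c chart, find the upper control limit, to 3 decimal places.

c̄ = (5 + 5 + 3 + 6 + 3 + 7 + 3 + 5 + 6 + 4) / 10 = 47 / 10 = 4.7000
UCL = c̄ + 3√c̄ = 4.7000 + 3 × √4.7000 = 4.7000 + 3 × 2.1679 = 11.2038

11.204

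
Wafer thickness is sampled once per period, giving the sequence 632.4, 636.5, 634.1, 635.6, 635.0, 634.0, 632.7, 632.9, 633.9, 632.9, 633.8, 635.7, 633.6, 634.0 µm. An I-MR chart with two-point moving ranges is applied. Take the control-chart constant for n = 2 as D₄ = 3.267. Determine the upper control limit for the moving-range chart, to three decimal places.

4.624

Moving ranges: 4.1, 2.4, 1.5, 0.6, 1.0, 1.3, 0.2, 1.0, 1.0, 0.9, 1.9, 2.1, 0.4; M̄R̄ = 18.4000 / 13 = 1.4154
UCL_MR = D₄·M̄R̄ = 3.267 × 1.4154 = 4.6241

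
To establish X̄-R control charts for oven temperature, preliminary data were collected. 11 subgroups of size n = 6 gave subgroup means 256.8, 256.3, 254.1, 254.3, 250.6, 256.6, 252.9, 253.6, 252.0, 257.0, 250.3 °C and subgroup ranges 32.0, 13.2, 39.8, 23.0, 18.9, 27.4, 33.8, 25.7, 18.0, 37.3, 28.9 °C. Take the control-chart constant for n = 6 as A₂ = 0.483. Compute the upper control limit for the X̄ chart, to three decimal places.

267.130

X̄̄ = (256.8 + 256.3 + 254.1 + 254.3 + 250.6 + 256.6 + 252.9 + 253.6 + 252.0 + 257.0 + 250.3) / 11 = 2794.5000 / 11 = 254.0455
R̄ = (32.0 + 13.2 + 39.8 + 23.0 + 18.9 + 27.4 + 33.8 + 25.7 + 18.0 + 37.3 + 28.9) / 11 = 298.0000 / 11 = 27.0909
UCL = X̄̄ + A₂·R̄ = 254.0455 + 0.483 × 27.0909 = 267.1304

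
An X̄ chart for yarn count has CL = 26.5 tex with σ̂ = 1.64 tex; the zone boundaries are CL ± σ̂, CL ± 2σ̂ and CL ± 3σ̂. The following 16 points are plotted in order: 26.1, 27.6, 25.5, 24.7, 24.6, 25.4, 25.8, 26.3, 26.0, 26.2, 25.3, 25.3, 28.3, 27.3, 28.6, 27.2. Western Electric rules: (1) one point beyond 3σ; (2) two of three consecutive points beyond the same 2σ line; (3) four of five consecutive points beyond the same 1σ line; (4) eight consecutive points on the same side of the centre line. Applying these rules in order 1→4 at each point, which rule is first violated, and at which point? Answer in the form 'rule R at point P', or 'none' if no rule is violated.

rule 4 at point 10

Zone of each point (C = within 1σ̂, B = 1σ̂–2σ̂, A = 2σ̂–3σ̂, * = beyond 3σ̂; sign = side of CL): 1:-C, 2:+C, 3:-C, 4:-B, 5:-B, 6:-C, 7:-C, 8:-C, 9:-C, 10:-C, 11:-C, 12:-C, 13:+B, 14:+C, 15:+B, 16:+C
Rule 4 (eight consecutive points on the same side of the centre line) is satisfied at point 10.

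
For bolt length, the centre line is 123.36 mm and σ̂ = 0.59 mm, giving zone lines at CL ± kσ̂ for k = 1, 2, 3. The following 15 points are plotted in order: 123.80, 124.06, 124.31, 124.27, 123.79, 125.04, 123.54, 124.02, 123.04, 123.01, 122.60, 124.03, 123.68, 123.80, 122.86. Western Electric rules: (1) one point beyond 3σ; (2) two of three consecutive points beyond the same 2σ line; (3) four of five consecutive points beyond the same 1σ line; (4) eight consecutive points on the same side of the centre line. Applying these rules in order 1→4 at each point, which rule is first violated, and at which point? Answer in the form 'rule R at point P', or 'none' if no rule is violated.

Zone of each point (C = within 1σ̂, B = 1σ̂–2σ̂, A = 2σ̂–3σ̂, * = beyond 3σ̂; sign = side of CL): 1:+C, 2:+B, 3:+B, 4:+B, 5:+C, 6:+A, 7:+C, 8:+B, 9:-C, 10:-C, 11:-B, 12:+B, 13:+C, 14:+C, 15:-C
Rule 3 (four of five consecutive points beyond the same 1σ limit) is satisfied at point 6.

rule 3 at point 6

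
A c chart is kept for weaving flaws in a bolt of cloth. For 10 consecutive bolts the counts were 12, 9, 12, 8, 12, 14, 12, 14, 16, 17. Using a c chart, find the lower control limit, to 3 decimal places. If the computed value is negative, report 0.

c̄ = (12 + 9 + 12 + 8 + 12 + 14 + 12 + 14 + 16 + 17) / 10 = 126 / 10 = 12.6000
LCL = c̄ − 3√c̄ = 12.6000 − 3 × 3.5496 = 1.9511

1.951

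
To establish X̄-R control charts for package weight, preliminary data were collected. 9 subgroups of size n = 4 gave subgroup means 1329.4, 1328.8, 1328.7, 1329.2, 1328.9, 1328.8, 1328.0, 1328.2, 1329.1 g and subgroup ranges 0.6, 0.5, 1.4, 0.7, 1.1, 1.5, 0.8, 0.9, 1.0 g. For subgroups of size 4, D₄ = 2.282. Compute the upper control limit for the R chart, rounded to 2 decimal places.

2.16

R̄ = (0.6 + 0.5 + 1.4 + 0.7 + 1.1 + 1.5 + 0.8 + 0.9 + 1.0) / 9 = 8.5000 / 9 = 0.9444
UCL_R = D₄·R̄ = 2.282 × 0.9444 = 2.1552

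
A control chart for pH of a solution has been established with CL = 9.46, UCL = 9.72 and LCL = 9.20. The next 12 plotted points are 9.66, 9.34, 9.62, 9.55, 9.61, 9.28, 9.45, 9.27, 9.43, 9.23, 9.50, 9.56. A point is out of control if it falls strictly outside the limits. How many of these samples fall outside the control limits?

0

All 12 points lie within [9.20, 9.72].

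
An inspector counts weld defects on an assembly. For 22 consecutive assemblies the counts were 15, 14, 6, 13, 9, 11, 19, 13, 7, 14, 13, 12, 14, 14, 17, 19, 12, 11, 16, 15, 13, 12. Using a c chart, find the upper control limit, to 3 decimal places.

c̄ = (15 + 14 + 6 + 13 + 9 + 11 + 19 + 13 + 7 + 14 + 13 + 12 + 14 + 14 + 17 + 19 + 12 + 11 + 16 + 15 + 13 + 12) / 22 = 289 / 22 = 13.1364
UCL = c̄ + 3√c̄ = 13.1364 + 3 × √13.1364 = 13.1364 + 3 × 3.6244 = 24.0096

24.010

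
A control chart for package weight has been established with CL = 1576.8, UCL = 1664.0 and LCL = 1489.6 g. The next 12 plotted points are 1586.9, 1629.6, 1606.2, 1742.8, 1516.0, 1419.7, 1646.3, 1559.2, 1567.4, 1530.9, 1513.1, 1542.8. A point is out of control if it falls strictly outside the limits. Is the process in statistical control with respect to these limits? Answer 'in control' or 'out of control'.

out of control

Compare each point to [1489.6, 1664.0]: sample 4 = 1742.8 > UCL; sample 6 = 1419.7 < LCL.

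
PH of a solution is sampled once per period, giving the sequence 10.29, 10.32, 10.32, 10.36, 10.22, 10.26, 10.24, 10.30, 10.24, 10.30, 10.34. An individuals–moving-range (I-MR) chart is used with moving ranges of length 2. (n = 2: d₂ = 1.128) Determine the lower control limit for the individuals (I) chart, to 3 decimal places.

X̄ = (10.29 + 10.32 + 10.32 + 10.36 + 10.22 + 10.26 + 10.24 + 10.30 + 10.24 + 10.30 + 10.34) / 11 = 10.2900
Moving ranges: 0.03, 0.00, 0.04, 0.14, 0.04, 0.02, 0.06, 0.06, 0.06, 0.04; M̄R̄ = 0.4900 / 10 = 0.0490
LCL = X̄ − 3·M̄R̄/d₂ = 10.2900 − 3 × 0.0490 / 1.128 = 10.1597

10.160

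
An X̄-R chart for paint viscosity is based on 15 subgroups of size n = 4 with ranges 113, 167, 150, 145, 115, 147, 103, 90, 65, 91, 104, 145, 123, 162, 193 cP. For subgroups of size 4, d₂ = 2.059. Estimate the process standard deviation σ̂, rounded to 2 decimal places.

61.94

R̄ = (113 + 167 + 150 + 145 + 115 + 147 + 103 + 90 + 65 + 91 + 104 + 145 + 123 + 162 + 193) / 15 = 127.5333
σ̂ = R̄ / d₂ = 127.5333 / 2.059 = 61.9395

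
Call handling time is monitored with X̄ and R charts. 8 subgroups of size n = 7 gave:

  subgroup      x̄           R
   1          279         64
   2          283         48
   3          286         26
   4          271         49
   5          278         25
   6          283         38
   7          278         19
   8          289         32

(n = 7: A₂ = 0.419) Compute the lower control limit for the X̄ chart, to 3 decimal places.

265.110

X̄̄ = (279 + 283 + 286 + 271 + 278 + 283 + 278 + 289) / 8 = 2247.0000 / 8 = 280.8750
R̄ = (64 + 48 + 26 + 49 + 25 + 38 + 19 + 32) / 8 = 301.0000 / 8 = 37.6250
LCL = X̄̄ − A₂·R̄ = 280.8750 − 0.419 × 37.6250 = 265.1101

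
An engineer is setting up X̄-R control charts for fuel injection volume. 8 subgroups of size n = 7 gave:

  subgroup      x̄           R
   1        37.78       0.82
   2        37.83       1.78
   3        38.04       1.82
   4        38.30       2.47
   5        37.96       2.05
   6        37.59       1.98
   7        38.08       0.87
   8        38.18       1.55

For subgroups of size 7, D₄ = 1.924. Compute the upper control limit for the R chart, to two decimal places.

3.21

R̄ = (0.82 + 1.78 + 1.82 + 2.47 + 2.05 + 1.98 + 0.87 + 1.55) / 8 = 13.3400 / 8 = 1.6675
UCL_R = D₄·R̄ = 1.924 × 1.6675 = 3.2083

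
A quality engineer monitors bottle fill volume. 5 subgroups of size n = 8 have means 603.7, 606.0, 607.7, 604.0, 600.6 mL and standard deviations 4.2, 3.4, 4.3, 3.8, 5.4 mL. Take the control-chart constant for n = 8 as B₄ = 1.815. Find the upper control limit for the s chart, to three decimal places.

s̄ = (4.2 + 3.4 + 4.3 + 3.8 + 5.4) / 5 = 4.2200
UCL_s = B₄·s̄ = 1.815 × 4.2200 = 7.6593

7.659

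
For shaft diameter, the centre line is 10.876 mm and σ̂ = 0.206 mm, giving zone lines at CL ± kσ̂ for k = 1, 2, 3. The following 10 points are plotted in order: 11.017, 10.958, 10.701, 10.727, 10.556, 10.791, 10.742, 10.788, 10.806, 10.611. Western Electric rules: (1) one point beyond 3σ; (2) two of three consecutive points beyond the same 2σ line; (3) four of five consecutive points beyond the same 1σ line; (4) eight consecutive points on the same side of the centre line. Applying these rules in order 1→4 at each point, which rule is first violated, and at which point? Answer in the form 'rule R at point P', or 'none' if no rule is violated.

rule 4 at point 10

Zone of each point (C = within 1σ̂, B = 1σ̂–2σ̂, A = 2σ̂–3σ̂, * = beyond 3σ̂; sign = side of CL): 1:+C, 2:+C, 3:-C, 4:-C, 5:-B, 6:-C, 7:-C, 8:-C, 9:-C, 10:-B
Rule 4 (eight consecutive points on the same side of the centre line) is satisfied at point 10.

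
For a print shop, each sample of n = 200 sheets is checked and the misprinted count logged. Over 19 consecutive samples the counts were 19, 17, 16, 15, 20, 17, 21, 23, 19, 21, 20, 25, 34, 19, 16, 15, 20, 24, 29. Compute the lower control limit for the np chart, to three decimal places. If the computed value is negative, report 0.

7.651

p̄ = Σdᵢ / (k·n) = 390 / (19 × 200) = 0.10263
LCL = np̄ − 3·√(np̄(1−p̄)) = 20.5263 − 3 × 4.2918 = 7.6509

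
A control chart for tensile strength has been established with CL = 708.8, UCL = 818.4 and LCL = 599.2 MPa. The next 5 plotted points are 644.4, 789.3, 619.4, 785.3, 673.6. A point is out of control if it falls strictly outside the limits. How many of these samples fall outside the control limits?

0

All 5 points lie within [599.2, 818.4].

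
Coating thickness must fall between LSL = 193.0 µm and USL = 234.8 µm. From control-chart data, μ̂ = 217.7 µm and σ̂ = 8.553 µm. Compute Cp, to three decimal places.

0.815

Cp = (USL − LSL) / (6σ̂) = (234.8 − 193.0) / (6 × 8.553) = 41.8000 / 51.3180 = 0.8145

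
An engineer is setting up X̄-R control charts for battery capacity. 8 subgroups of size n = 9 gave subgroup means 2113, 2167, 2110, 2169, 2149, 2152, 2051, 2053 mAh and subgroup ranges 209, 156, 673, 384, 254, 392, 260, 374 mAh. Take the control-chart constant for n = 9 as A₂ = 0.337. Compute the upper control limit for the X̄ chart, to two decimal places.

2234.32

X̄̄ = (2113 + 2167 + 2110 + 2169 + 2149 + 2152 + 2051 + 2053) / 8 = 16964.0000 / 8 = 2120.5000
R̄ = (209 + 156 + 673 + 384 + 254 + 392 + 260 + 374) / 8 = 2702.0000 / 8 = 337.7500
UCL = X̄̄ + A₂·R̄ = 2120.5000 + 0.337 × 337.7500 = 2234.3218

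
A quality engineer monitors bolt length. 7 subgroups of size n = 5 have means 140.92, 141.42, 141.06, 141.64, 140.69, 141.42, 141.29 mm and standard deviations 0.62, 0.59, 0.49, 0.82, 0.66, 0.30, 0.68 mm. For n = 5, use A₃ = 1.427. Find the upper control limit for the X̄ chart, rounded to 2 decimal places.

142.05

X̄̄ = (140.92 + 141.42 + 141.06 + 141.64 + 140.69 + 141.42 + 141.29) / 7 = 141.2057
s̄ = (0.62 + 0.59 + 0.49 + 0.82 + 0.66 + 0.30 + 0.68) / 7 = 0.5943
UCL = X̄̄ + A₃·s̄ = 141.2057 + 1.427 × 0.5943 = 142.0538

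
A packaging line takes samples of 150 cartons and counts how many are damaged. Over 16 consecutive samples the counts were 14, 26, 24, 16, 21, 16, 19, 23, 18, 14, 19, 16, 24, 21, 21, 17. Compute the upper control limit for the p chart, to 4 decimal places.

0.2108

p̄ = Σdᵢ / (k·n) = 309 / (16 × 150) = 0.12875
UCL = p̄ + 3·√(p̄(1−p̄)/n) = 0.12875 + 3 × √(0.12875×0.87125/150) = 0.12875 + 3 × 0.02735 = 0.21079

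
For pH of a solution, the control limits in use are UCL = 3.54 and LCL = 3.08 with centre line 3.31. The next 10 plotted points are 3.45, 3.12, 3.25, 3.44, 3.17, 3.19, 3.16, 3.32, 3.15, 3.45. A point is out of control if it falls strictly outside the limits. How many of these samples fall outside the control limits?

All 10 points lie within [3.08, 3.54].

0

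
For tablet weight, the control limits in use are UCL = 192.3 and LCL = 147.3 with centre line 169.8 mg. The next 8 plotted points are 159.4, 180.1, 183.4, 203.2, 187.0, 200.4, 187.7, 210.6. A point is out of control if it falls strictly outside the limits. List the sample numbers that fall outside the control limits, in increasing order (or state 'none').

4, 6, 8

Compare each point to [147.3, 192.3]: sample 4 = 203.2 > UCL; sample 6 = 200.4 > UCL; sample 8 = 210.6 > UCL.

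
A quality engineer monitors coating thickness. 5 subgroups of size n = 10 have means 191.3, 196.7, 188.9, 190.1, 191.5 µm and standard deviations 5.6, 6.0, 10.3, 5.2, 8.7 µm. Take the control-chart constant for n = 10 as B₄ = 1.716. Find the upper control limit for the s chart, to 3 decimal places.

12.287

s̄ = (5.6 + 6.0 + 10.3 + 5.2 + 8.7) / 5 = 7.1600
UCL_s = B₄·s̄ = 1.716 × 7.1600 = 12.2866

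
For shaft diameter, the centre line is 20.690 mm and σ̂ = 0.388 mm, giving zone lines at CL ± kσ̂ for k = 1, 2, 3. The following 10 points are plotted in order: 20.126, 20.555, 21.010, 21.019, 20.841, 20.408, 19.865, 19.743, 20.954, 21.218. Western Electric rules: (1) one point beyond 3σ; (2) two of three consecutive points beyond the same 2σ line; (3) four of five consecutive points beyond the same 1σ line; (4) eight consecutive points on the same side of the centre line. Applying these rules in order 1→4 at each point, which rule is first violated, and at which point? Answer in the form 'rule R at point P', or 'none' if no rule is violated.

Zone of each point (C = within 1σ̂, B = 1σ̂–2σ̂, A = 2σ̂–3σ̂, * = beyond 3σ̂; sign = side of CL): 1:-B, 2:-C, 3:+C, 4:+C, 5:+C, 6:-C, 7:-A, 8:-A, 9:+C, 10:+B
Rule 2 (two of three consecutive points beyond the same 2σ limit) is satisfied at point 8.

rule 2 at point 8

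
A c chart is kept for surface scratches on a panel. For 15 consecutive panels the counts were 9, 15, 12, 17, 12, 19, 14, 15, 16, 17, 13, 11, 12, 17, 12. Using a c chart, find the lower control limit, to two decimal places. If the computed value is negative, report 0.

2.82

c̄ = (9 + 15 + 12 + 17 + 12 + 19 + 14 + 15 + 16 + 17 + 13 + 11 + 12 + 17 + 12) / 15 = 211 / 15 = 14.0667
LCL = c̄ − 3√c̄ = 14.0667 − 3 × 3.7506 = 2.8150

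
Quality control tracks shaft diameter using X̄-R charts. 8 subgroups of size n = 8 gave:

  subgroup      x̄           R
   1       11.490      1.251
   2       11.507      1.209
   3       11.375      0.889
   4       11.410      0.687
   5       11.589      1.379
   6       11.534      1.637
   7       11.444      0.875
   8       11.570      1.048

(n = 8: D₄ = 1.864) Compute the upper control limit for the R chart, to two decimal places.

2.09

R̄ = (1.251 + 1.209 + 0.889 + 0.687 + 1.379 + 1.637 + 0.875 + 1.048) / 8 = 8.9750 / 8 = 1.1219
UCL_R = D₄·R̄ = 1.864 × 1.1219 = 2.0912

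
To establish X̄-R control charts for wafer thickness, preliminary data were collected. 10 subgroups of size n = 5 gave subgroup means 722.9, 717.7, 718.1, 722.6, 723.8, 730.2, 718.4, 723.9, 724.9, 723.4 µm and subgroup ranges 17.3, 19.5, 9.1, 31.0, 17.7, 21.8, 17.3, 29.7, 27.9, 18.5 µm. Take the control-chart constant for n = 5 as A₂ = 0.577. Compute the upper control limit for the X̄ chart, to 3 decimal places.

X̄̄ = (722.9 + 717.7 + 718.1 + 722.6 + 723.8 + 730.2 + 718.4 + 723.9 + 724.9 + 723.4) / 10 = 7225.9000 / 10 = 722.5900
R̄ = (17.3 + 19.5 + 9.1 + 31.0 + 17.7 + 21.8 + 17.3 + 29.7 + 27.9 + 18.5) / 10 = 209.8000 / 10 = 20.9800
UCL = X̄̄ + A₂·R̄ = 722.5900 + 0.577 × 20.9800 = 734.6955

734.695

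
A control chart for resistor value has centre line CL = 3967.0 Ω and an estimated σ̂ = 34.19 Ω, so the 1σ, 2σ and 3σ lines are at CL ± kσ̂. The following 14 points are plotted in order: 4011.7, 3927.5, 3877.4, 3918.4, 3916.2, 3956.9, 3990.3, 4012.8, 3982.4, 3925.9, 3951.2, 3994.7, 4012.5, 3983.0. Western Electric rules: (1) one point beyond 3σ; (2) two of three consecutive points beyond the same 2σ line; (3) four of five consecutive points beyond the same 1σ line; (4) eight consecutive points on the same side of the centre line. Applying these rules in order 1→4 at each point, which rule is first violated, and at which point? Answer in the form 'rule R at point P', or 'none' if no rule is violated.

Zone of each point (C = within 1σ̂, B = 1σ̂–2σ̂, A = 2σ̂–3σ̂, * = beyond 3σ̂; sign = side of CL): 1:+B, 2:-B, 3:-A, 4:-B, 5:-B, 6:-C, 7:+C, 8:+B, 9:+C, 10:-B, 11:-C, 12:+C, 13:+B, 14:+C
Rule 3 (four of five consecutive points beyond the same 1σ limit) is satisfied at point 5.

rule 3 at point 5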